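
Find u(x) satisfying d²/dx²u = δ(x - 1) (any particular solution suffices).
\frac{|x - 1|}{2}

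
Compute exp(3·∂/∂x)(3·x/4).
\frac{3 x}{4} + \frac{9}{4}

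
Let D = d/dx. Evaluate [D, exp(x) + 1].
e^{x}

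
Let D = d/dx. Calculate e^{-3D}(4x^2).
4 x^{2} - 24 x + 36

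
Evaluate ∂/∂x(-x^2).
- 2 x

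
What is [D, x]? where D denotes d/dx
1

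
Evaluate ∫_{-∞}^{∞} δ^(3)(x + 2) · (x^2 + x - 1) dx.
0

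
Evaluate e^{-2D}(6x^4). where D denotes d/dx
6 x^{4} - 48 x^{3} + 144 x^{2} - 192 x + 96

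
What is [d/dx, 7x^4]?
28 x^{3}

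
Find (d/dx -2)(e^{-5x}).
- 7 e^{- 5 x}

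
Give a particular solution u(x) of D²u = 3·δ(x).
\frac{3|x|}{2}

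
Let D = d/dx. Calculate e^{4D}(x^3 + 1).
x^{3} + 12 x^{2} + 48 x + 65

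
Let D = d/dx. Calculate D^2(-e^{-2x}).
- 4 e^{- 2 x}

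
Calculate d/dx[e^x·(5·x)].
5 \left(x + 1\right) e^{x}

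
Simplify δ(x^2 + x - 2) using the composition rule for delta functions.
\frac{\delta(x - 1) + \delta(x + 2)}{3}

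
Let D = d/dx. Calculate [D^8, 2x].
16D^{7}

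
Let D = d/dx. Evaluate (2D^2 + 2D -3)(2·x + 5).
- 6 x - 11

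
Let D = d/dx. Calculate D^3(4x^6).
480 x^{3}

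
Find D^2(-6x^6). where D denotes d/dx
- 180 x^{4}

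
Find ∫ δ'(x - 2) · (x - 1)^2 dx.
-2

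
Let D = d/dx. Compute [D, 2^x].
2^{x} \log{\left(2 \right)}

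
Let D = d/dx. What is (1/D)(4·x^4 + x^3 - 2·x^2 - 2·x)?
\frac{4 x^{5}}{5} + \frac{x^{4}}{4} - \frac{2 x^{3}}{3} - x^{2}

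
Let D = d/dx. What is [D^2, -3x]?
-6D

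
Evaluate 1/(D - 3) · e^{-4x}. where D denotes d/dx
- \frac{e^{- 4 x}}{7}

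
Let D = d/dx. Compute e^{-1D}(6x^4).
6 x^{4} - 24 x^{3} + 36 x^{2} - 24 x + 6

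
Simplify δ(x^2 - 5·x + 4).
\frac{\delta(x - 1) + \delta(x - 4)}{3}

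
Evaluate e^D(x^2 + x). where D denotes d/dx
x^{2} + 3 x + 2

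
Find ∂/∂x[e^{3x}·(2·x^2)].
2 x \left(3 x + 2\right) e^{3 x}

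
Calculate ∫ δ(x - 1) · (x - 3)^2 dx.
4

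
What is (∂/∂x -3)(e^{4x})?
e^{4 x}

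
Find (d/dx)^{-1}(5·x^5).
\frac{5 x^{6}}{6}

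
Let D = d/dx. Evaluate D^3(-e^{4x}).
- 64 e^{4 x}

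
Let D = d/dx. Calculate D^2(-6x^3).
- 36 x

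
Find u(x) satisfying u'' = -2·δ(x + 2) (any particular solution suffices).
-|x + 2|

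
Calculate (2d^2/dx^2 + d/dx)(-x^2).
- 2 x - 4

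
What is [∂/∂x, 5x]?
5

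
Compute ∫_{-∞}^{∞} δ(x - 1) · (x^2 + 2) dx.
3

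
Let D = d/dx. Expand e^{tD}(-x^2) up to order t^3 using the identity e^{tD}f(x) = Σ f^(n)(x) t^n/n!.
- t^{2} - 2 t x - x^{2}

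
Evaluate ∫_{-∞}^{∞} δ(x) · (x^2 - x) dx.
0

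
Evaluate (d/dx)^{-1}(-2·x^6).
- \frac{2 x^{7}}{7}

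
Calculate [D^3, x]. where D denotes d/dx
3D^{2}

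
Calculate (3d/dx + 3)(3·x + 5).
9 x + 24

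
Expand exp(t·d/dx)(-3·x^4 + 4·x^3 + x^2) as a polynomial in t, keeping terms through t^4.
- 3 t^{4} + t^{3} \left(4 - 12 x\right) + t^{2} \left(- 18 x^{2} + 12 x + 1\right) + 2 t x \left(- 6 x^{2} + 6 x + 1\right) - 3 x^{4} + 4 x^{3} + x^{2}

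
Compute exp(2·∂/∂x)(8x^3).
8 x^{3} + 48 x^{2} + 96 x + 64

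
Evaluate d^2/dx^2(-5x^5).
- 100 x^{3}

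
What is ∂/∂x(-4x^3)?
- 12 x^{2}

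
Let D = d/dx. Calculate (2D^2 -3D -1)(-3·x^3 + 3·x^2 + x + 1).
3 x^{3} + 24 x^{2} - 55 x + 8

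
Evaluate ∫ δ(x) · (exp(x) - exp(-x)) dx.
0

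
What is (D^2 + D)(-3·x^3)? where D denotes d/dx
9 x \left(- x - 2\right)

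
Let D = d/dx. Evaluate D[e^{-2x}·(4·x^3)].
x^{2} \left(12 - 8 x\right) e^{- 2 x}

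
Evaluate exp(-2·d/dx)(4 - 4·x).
12 - 4 x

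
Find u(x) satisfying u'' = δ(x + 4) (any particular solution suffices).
\frac{|x + 4|}{2}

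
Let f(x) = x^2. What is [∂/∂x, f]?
2 x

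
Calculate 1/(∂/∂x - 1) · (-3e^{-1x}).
\frac{3 e^{- x}}{2}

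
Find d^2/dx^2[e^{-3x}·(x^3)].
3 x \left(3 x^{2} - 6 x + 2\right) e^{- 3 x}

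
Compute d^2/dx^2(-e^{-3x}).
- 9 e^{- 3 x}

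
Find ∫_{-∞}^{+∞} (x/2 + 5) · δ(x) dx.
5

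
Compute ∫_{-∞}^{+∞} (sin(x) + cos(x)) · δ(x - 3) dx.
\cos{\left(3 \right)} + \sin{\left(3 \right)}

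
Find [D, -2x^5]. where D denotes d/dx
- 10 x^{4}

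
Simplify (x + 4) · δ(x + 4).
0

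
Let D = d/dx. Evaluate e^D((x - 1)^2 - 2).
x^{2} - 2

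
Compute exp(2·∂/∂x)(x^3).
x^{3} + 6 x^{2} + 12 x + 8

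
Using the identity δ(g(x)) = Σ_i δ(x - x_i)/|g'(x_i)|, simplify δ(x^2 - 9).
\frac{\delta(x - 3) + \delta(x + 3)}{6}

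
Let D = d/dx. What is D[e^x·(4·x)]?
4 \left(x + 1\right) e^{x}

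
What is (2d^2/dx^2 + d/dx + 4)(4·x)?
16 x + 4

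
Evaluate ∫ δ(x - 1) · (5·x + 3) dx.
8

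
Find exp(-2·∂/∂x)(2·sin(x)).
2 \sin{\left(x - 2 \right)}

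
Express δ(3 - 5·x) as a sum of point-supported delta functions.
\frac{\delta(x - 3/5)}{5}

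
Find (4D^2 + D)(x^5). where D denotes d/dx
5 x^{3} \left(x + 16\right)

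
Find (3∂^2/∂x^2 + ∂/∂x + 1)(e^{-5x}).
71 e^{- 5 x}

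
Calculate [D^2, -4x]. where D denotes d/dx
-8D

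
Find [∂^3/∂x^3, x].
3\frac{d^{2}}{dx^{2}}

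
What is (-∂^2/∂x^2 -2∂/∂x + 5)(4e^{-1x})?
24 e^{- x}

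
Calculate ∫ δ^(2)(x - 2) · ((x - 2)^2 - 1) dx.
2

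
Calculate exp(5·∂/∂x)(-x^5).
- x^{5} - 25 x^{4} - 250 x^{3} - 1250 x^{2} - 3125 x - 3125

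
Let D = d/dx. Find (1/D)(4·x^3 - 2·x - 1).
x^{4} - x^{2} - x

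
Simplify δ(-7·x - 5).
\frac{\delta(x + 5/7)}{7}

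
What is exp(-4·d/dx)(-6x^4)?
- 6 x^{4} + 96 x^{3} - 576 x^{2} + 1536 x - 1536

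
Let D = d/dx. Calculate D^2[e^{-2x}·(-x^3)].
2 x \left(- 2 x^{2} + 6 x - 3\right) e^{- 2 x}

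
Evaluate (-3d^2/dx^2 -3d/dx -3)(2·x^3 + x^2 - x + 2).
- 6 x^{3} - 21 x^{2} - 39 x - 9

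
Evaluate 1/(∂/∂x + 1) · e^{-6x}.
- \frac{e^{- 6 x}}{5}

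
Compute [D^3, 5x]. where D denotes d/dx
15D^{2}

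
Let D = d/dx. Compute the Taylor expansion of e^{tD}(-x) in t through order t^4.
- t - x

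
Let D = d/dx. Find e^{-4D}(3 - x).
7 - x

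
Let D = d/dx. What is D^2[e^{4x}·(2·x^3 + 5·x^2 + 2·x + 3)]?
\left(32 x^{3} + 128 x^{2} + 124 x + 74\right) e^{4 x}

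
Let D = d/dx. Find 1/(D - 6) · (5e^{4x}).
- \frac{5 e^{4 x}}{2}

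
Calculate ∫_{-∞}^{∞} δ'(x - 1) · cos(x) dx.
\sin{\left(1 \right)}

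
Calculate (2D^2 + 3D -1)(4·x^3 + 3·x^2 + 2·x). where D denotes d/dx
- 4 x^{3} + 33 x^{2} + 64 x + 18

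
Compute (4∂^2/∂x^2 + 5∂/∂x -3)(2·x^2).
- 6 x^{2} + 20 x + 16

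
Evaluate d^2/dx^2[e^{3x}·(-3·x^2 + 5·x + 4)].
\left(- 27 x^{2} + 9 x + 60\right) e^{3 x}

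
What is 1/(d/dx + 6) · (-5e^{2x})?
- \frac{5 e^{2 x}}{8}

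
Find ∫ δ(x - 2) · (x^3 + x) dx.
10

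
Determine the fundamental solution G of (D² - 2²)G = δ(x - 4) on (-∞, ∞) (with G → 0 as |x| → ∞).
-\frac{e^{-2|x - 4|}}{4}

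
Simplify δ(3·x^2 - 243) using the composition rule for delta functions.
\frac{\delta(x - 9) + \delta(x + 9)}{54}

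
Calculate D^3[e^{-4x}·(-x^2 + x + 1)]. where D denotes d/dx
8 \left(8 x^{2} - 20 x + 1\right) e^{- 4 x}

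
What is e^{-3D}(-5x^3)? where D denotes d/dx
- 5 x^{3} + 45 x^{2} - 135 x + 135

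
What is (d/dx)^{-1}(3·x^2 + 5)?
x^{3} + 5 x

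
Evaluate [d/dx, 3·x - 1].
3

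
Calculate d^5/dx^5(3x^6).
2160 x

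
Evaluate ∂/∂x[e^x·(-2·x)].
2 \left(- x - 1\right) e^{x}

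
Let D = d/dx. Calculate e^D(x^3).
x^{3} + 3 x^{2} + 3 x + 1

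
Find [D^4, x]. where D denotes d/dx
4D^{3}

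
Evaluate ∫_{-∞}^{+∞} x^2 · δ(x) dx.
0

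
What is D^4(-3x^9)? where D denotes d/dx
- 9072 x^{5}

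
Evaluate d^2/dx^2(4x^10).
360 x^{8}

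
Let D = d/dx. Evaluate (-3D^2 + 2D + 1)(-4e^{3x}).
80 e^{3 x}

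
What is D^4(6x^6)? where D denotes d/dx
2160 x^{2}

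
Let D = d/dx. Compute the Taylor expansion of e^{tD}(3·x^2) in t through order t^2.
3 t^{2} + 6 t x + 3 x^{2}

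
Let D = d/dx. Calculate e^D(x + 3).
x + 4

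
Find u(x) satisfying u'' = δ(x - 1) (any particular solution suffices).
\frac{|x - 1|}{2}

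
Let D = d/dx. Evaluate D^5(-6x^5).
-720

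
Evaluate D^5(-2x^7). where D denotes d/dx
- 5040 x^{2}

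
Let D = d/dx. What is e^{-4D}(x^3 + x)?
x^{3} - 12 x^{2} + 49 x - 68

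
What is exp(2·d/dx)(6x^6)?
6 x^{6} + 72 x^{5} + 360 x^{4} + 960 x^{3} + 1440 x^{2} + 1152 x + 384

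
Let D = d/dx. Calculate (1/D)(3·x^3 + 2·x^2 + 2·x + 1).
\frac{3 x^{4}}{4} + \frac{2 x^{3}}{3} + x^{2} + x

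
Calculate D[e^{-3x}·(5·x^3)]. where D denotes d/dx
15 x^{2} \left(1 - x\right) e^{- 3 x}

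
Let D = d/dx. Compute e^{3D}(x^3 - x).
x^{3} + 9 x^{2} + 26 x + 24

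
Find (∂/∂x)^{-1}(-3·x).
- \frac{3 x^{2}}{2}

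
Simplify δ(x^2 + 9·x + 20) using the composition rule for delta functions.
\frac{\delta(x + 5) + \delta(x + 4)}{1}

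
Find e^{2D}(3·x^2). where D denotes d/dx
3 x^{2} + 12 x + 12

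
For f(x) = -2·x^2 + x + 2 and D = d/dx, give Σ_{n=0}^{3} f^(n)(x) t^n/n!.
- 2 t^{2} - t \left(4 x - 1\right) - 2 x^{2} + x + 2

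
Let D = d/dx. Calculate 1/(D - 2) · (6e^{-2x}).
- \frac{3 e^{- 2 x}}{2}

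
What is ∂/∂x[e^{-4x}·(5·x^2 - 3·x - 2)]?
\left(- 20 x^{2} + 22 x + 5\right) e^{- 4 x}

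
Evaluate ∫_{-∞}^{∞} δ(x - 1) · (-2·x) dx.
-2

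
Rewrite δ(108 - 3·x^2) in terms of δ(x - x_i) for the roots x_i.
\frac{\delta(x - 6) + \delta(x + 6)}{36}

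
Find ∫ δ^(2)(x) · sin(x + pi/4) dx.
- \frac{\sqrt{2}}{2}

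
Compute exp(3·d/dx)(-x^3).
- x^{3} - 9 x^{2} - 27 x - 27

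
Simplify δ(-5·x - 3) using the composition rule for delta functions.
\frac{\delta(x + 3/5)}{5}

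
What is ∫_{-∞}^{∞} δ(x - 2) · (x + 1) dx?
3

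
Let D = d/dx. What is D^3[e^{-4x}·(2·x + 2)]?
32 \left(- 4 x - 1\right) e^{- 4 x}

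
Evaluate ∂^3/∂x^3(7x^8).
2352 x^{5}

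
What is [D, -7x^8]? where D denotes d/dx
- 56 x^{7}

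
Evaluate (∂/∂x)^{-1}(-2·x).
- x^{2}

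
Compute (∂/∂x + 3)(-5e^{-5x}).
10 e^{- 5 x}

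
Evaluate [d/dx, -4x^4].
- 16 x^{3}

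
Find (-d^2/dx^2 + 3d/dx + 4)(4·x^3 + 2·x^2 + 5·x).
16 x^{3} + 44 x^{2} + 8 x + 11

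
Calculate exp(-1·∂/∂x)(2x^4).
2 x^{4} - 8 x^{3} + 12 x^{2} - 8 x + 2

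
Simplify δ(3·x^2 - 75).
\frac{\delta(x - 5) + \delta(x + 5)}{30}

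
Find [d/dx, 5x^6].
30 x^{5}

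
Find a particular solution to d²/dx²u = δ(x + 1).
\frac{|x + 1|}{2}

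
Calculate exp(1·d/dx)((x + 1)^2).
x^{2} + 4 x + 4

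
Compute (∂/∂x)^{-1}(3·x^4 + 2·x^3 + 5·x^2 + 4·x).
\frac{3 x^{5}}{5} + \frac{x^{4}}{2} + \frac{5 x^{3}}{3} + 2 x^{2}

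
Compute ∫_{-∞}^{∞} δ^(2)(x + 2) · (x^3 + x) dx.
-12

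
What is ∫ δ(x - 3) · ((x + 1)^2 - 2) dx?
14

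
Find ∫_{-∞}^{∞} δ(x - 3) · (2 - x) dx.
-1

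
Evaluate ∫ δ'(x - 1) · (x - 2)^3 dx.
-3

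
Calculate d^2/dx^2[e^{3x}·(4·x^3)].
12 x \left(3 x^{2} + 6 x + 2\right) e^{3 x}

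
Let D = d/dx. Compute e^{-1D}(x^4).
x^{4} - 4 x^{3} + 6 x^{2} - 4 x + 1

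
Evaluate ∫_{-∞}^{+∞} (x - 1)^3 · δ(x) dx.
-1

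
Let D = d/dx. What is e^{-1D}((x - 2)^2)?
x^{2} - 6 x + 9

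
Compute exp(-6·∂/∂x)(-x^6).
- x^{6} + 36 x^{5} - 540 x^{4} + 4320 x^{3} - 19440 x^{2} + 46656 x - 46656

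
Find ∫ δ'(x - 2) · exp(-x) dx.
e^{-2}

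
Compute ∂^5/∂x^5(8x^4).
0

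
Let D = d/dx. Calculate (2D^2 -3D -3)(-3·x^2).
9 x^{2} + 18 x - 12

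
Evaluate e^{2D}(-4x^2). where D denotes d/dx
- 4 x^{2} - 16 x - 16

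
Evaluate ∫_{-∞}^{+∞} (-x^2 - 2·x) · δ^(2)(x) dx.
-2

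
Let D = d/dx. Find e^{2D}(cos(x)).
\cos{\left(x + 2 \right)}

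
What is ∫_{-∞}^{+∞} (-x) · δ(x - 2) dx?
-2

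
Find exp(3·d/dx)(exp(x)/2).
\frac{e^{x + 3}}{2}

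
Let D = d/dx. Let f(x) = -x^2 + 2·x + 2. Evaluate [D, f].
2 - 2 x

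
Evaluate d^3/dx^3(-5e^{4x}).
- 320 e^{4 x}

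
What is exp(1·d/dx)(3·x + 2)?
3 x + 5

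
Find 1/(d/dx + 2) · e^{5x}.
\frac{e^{5 x}}{7}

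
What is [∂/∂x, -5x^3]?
- 15 x^{2}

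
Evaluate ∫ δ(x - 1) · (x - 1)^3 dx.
0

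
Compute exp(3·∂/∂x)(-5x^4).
- 5 x^{4} - 60 x^{3} - 270 x^{2} - 540 x - 405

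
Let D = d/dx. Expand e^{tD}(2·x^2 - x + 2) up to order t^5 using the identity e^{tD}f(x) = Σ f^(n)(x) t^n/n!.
2 t^{2} + t \left(4 x - 1\right) + 2 x^{2} - x + 2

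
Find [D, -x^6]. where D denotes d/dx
- 6 x^{5}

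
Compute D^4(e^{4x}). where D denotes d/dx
256 e^{4 x}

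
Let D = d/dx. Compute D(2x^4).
8 x^{3}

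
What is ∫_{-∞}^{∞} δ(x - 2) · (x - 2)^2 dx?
0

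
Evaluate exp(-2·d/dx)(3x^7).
3 x^{7} - 42 x^{6} + 252 x^{5} - 840 x^{4} + 1680 x^{3} - 2016 x^{2} + 1344 x - 384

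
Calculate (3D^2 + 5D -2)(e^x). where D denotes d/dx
6 e^{x}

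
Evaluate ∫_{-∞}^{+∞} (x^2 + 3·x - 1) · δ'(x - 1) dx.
-5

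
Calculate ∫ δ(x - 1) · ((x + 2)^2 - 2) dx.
7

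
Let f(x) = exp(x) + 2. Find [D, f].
e^{x}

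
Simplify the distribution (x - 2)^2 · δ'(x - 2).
0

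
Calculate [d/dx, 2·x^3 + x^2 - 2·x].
6 x^{2} + 2 x - 2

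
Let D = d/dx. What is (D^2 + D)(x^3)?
3 x \left(x + 2\right)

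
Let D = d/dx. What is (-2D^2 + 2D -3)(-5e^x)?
15 e^{x}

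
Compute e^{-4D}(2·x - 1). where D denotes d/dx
2 x - 9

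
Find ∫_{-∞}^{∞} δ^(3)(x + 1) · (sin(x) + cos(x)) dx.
\cos{\left(1 \right)} + \sin{\left(1 \right)}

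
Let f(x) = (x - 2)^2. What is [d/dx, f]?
2 x - 4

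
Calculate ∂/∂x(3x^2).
6 x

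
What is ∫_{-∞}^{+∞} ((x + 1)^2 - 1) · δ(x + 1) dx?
-1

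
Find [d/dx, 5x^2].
10 x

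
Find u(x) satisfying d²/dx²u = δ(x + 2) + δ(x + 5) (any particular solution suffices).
\frac{|x + 2|}{2} + \frac{|x + 5|}{2}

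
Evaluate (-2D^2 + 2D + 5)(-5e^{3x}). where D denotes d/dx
35 e^{3 x}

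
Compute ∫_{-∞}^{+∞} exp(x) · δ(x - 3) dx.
e^{3}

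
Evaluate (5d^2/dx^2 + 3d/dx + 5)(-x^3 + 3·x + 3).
- 5 x^{3} - 9 x^{2} - 15 x + 24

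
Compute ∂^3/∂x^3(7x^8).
2352 x^{5}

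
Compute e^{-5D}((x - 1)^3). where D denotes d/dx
x^{3} - 18 x^{2} + 108 x - 216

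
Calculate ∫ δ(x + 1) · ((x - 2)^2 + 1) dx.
10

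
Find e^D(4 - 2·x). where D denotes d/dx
2 - 2 x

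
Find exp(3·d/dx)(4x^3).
4 x^{3} + 36 x^{2} + 108 x + 108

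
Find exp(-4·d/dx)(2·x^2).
2 x^{2} - 16 x + 32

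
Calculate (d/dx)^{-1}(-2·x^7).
- \frac{x^{8}}{4}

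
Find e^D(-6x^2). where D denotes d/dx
- 6 x^{2} - 12 x - 6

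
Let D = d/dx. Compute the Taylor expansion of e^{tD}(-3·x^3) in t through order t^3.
- 3 t^{3} - 9 t^{2} x - 9 t x^{2} - 3 x^{3}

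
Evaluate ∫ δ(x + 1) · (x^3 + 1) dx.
0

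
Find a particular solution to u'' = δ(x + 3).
\frac{|x + 3|}{2}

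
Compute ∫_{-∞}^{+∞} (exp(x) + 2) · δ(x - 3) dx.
2 + e^{3}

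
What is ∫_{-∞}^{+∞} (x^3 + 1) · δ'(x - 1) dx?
-3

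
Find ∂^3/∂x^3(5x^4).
120 x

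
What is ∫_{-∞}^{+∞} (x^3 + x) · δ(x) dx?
0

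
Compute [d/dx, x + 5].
1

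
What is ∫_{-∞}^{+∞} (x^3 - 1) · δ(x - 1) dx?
0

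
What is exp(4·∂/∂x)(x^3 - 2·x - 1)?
x^{3} + 12 x^{2} + 46 x + 55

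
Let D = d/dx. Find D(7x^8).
56 x^{7}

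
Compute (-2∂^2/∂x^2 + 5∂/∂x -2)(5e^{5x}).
- 135 e^{5 x}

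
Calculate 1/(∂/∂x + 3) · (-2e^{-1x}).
- e^{- x}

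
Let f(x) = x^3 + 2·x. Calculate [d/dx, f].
3 x^{2} + 2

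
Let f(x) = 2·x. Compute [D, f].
2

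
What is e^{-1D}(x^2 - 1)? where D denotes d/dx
x \left(x - 2\right)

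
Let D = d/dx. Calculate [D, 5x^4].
20 x^{3}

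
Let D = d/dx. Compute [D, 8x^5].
40 x^{4}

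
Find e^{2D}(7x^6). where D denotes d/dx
7 x^{6} + 84 x^{5} + 420 x^{4} + 1120 x^{3} + 1680 x^{2} + 1344 x + 448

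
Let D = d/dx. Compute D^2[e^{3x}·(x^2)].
\left(9 x^{2} + 12 x + 2\right) e^{3 x}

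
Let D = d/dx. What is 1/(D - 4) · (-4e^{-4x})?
\frac{e^{- 4 x}}{2}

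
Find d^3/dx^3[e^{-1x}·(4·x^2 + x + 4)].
\left(- 4 x^{2} + 23 x - 25\right) e^{- x}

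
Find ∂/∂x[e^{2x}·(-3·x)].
\left(- 6 x - 3\right) e^{2 x}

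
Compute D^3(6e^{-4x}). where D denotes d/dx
- 384 e^{- 4 x}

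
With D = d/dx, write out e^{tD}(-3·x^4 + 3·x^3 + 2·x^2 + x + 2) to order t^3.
t^{3} \left(3 - 12 x\right) + t^{2} \left(- 18 x^{2} + 9 x + 2\right) + t \left(- 12 x^{3} + 9 x^{2} + 4 x + 1\right) - 3 x^{4} + 3 x^{3} + 2 x^{2} + x + 2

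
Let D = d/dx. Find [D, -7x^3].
- 21 x^{2}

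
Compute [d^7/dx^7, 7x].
49\frac{d^{6}}{dx^{6}}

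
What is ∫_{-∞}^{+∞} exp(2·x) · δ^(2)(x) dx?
4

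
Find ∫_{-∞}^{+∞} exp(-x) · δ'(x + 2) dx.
e^{2}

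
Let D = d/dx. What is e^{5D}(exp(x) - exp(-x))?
2 \sinh{\left(x + 5 \right)}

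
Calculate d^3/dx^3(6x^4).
144 x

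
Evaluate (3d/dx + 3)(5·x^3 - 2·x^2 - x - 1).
15 x^{3} + 39 x^{2} - 15 x - 6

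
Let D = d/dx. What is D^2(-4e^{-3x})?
- 36 e^{- 3 x}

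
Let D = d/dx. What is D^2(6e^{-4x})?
96 e^{- 4 x}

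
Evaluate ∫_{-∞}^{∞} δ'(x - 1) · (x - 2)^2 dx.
2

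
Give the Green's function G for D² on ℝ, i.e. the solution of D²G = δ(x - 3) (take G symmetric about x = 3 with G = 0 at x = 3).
\frac{|x - 3|}{2}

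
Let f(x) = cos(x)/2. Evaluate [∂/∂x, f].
- \frac{\sin{\left(x \right)}}{2}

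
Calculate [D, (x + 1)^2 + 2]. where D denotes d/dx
2 x + 2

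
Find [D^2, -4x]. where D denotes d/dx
-8D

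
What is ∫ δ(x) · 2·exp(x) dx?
2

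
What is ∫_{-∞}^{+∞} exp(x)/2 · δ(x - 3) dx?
\frac{e^{3}}{2}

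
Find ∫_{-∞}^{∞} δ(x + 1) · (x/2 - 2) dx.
- \frac{5}{2}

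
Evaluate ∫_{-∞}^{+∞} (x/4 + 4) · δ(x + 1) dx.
\frac{15}{4}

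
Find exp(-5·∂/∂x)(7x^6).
7 x^{6} - 210 x^{5} + 2625 x^{4} - 17500 x^{3} + 65625 x^{2} - 131250 x + 109375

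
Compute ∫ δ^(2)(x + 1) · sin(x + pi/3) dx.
- \cos{\left(\frac{\pi}{6} + 1 \right)}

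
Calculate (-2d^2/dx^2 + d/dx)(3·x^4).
12 x^{2} \left(x - 6\right)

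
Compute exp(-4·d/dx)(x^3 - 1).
x^{3} - 12 x^{2} + 48 x - 65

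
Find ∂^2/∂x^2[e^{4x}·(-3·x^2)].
\left(- 48 x^{2} - 48 x - 6\right) e^{4 x}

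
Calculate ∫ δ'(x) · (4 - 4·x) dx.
4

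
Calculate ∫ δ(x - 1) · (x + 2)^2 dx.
9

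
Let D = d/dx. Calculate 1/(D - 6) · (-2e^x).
\frac{2 e^{x}}{5}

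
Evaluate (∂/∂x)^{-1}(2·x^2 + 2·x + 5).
\frac{2 x^{3}}{3} + x^{2} + 5 x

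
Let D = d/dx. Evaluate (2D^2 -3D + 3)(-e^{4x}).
- 23 e^{4 x}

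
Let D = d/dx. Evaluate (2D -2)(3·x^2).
6 x \left(2 - x\right)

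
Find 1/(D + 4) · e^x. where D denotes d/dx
\frac{e^{x}}{5}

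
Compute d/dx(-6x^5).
- 30 x^{4}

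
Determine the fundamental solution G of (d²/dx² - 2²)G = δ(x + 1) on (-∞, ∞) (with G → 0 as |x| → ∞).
-\frac{e^{-2|x + 1|}}{4}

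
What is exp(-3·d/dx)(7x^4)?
7 x^{4} - 84 x^{3} + 378 x^{2} - 756 x + 567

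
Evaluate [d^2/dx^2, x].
2\frac{d}{dx}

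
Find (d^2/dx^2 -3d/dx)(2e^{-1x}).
8 e^{- x}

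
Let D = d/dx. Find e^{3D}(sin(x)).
\sin{\left(x + 3 \right)}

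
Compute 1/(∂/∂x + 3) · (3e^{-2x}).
3 e^{- 2 x}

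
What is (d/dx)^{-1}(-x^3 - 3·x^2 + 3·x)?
- \frac{x^{4}}{4} - x^{3} + \frac{3 x^{2}}{2}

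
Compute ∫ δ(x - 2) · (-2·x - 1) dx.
-5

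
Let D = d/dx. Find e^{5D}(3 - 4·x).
- 4 x - 17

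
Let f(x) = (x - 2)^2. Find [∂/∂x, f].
2 x - 4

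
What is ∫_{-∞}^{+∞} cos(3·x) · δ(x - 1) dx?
\cos{\left(3 \right)}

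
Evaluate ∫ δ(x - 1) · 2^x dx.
2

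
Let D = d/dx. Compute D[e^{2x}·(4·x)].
\left(8 x + 4\right) e^{2 x}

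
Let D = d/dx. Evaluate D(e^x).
e^{x}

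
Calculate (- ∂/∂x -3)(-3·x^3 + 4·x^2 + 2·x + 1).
9 x^{3} - 3 x^{2} - 14 x - 5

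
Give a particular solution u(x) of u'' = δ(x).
\frac{|x|}{2}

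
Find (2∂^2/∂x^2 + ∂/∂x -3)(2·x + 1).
- 6 x - 1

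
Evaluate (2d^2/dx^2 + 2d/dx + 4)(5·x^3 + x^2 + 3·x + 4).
20 x^{3} + 34 x^{2} + 76 x + 26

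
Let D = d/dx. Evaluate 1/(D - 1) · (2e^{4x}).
\frac{2 e^{4 x}}{3}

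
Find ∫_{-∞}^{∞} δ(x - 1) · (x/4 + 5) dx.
\frac{21}{4}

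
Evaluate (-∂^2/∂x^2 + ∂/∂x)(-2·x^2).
4 - 4 x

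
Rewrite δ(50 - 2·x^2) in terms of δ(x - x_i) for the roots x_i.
\frac{\delta(x - 5) + \delta(x + 5)}{20}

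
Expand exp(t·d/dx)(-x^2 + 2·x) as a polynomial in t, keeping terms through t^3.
- t^{2} - 2 t \left(x - 1\right) - x^{2} + 2 x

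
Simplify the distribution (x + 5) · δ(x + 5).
0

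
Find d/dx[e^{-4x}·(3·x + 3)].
3 \left(- 4 x - 3\right) e^{- 4 x}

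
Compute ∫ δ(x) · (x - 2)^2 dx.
4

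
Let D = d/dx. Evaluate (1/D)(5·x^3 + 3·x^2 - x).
\frac{5 x^{4}}{4} + x^{3} - \frac{x^{2}}{2}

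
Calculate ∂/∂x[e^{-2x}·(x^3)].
x^{2} \left(3 - 2 x\right) e^{- 2 x}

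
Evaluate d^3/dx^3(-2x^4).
- 48 x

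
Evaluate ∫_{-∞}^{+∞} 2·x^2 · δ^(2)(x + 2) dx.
4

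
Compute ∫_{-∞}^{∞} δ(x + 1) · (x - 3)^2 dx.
16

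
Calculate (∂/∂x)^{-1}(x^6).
\frac{x^{7}}{7}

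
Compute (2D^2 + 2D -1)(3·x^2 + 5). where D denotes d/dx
- 3 x^{2} + 12 x + 7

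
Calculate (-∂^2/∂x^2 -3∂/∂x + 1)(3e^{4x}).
- 81 e^{4 x}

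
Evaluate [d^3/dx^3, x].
3\frac{d^{2}}{dx^{2}}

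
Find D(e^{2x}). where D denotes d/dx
2 e^{2 x}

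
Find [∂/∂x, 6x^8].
48 x^{7}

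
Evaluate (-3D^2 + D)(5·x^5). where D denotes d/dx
25 x^{3} \left(x - 12\right)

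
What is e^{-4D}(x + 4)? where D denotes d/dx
x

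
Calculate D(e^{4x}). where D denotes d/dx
4 e^{4 x}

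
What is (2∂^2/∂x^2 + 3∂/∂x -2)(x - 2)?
7 - 2 x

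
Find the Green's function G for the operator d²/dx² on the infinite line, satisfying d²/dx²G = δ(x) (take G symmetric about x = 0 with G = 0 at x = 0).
\frac{|x|}{2}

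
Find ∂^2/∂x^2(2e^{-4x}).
32 e^{- 4 x}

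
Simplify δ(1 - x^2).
\frac{\delta(x - 1) + \delta(x + 1)}{2}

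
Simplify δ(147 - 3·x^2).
\frac{\delta(x - 7) + \delta(x + 7)}{42}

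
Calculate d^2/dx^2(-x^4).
- 12 x^{2}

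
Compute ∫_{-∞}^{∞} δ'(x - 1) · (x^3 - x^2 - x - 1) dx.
0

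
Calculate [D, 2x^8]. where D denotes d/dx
16 x^{7}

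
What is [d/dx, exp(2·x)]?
2 e^{2 x}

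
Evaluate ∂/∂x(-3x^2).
- 6 x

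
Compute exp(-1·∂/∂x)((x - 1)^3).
x^{3} - 6 x^{2} + 12 x - 8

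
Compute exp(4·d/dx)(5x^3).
5 x^{3} + 60 x^{2} + 240 x + 320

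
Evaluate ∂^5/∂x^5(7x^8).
47040 x^{3}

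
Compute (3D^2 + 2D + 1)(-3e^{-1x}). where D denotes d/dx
- 6 e^{- x}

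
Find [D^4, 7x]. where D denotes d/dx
28D^{3}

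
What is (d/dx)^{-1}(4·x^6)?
\frac{4 x^{7}}{7}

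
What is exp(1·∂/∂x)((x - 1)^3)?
x^{3}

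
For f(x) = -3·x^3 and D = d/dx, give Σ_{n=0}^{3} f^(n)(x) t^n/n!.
- 3 t^{3} - 9 t^{2} x - 9 t x^{2} - 3 x^{3}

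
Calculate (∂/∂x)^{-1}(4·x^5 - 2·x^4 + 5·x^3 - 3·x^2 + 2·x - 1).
\frac{2 x^{6}}{3} - \frac{2 x^{5}}{5} + \frac{5 x^{4}}{4} - x^{3} + x^{2} - x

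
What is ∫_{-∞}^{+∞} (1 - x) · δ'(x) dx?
1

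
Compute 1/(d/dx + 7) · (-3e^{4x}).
- \frac{3 e^{4 x}}{11}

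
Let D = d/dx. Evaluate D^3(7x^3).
42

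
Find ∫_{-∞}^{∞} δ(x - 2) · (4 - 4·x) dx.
-4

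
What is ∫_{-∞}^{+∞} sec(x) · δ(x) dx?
1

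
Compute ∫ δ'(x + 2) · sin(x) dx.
- \cos{\left(2 \right)}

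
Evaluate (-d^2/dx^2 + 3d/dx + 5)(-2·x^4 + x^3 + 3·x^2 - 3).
- 10 x^{4} - 19 x^{3} + 48 x^{2} + 12 x - 21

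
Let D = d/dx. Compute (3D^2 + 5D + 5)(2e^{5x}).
210 e^{5 x}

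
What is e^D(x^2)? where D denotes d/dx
x^{2} + 2 x + 1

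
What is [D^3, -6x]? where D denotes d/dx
-18D^{2}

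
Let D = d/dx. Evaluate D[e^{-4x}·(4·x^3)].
x^{2} \left(12 - 16 x\right) e^{- 4 x}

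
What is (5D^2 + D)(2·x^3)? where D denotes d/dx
6 x \left(x + 10\right)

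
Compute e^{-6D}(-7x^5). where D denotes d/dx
- 7 x^{5} + 210 x^{4} - 2520 x^{3} + 15120 x^{2} - 45360 x + 54432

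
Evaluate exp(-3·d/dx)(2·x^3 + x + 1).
2 x^{3} - 18 x^{2} + 55 x - 56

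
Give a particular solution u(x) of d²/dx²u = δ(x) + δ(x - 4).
\frac{|x|}{2} + \frac{|x - 4|}{2}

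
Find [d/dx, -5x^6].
- 30 x^{5}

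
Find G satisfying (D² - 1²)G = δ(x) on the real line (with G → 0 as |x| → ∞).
-\frac{e^{-|x|}}{2}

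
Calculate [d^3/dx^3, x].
3\frac{d^{2}}{dx^{2}}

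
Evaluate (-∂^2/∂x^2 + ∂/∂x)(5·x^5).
25 x^{3} \left(x - 4\right)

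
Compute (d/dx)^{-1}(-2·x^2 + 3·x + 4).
- \frac{2 x^{3}}{3} + \frac{3 x^{2}}{2} + 4 x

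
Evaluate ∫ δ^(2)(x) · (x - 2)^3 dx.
-12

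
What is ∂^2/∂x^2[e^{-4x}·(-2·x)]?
16 \left(1 - 2 x\right) e^{- 4 x}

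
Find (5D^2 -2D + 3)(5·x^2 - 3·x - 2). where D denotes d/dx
15 x^{2} - 29 x + 50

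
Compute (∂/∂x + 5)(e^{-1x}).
4 e^{- x}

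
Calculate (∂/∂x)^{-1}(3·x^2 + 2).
x^{3} + 2 x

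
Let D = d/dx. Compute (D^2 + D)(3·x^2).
6 x + 6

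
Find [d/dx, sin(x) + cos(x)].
- \sin{\left(x \right)} + \cos{\left(x \right)}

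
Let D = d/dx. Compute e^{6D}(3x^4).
3 x^{4} + 72 x^{3} + 648 x^{2} + 2592 x + 3888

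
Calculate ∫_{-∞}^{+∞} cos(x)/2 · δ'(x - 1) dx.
\frac{\sin{\left(1 \right)}}{2}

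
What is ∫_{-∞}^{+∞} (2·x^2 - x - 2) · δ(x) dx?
-2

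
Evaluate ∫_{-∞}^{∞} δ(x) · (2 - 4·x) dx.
2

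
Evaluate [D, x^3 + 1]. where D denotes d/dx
3 x^{2}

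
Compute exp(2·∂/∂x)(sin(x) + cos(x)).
\sqrt{2} \sin{\left(x + \frac{\pi}{4} + 2 \right)}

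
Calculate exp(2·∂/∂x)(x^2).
x^{2} + 4 x + 4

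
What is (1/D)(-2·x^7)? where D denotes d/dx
- \frac{x^{8}}{4}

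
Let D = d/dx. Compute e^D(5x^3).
5 x^{3} + 15 x^{2} + 15 x + 5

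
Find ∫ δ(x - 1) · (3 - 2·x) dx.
1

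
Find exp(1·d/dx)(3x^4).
3 x^{4} + 12 x^{3} + 18 x^{2} + 12 x + 3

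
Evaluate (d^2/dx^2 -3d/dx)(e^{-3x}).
18 e^{- 3 x}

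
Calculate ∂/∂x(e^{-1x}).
- e^{- x}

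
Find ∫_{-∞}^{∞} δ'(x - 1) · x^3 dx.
-3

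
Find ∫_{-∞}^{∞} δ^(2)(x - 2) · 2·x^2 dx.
4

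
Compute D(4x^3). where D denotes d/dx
12 x^{2}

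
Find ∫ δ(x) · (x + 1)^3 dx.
1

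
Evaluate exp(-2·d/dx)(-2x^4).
- 2 x^{4} + 16 x^{3} - 48 x^{2} + 64 x - 32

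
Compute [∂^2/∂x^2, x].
2\frac{d}{dx}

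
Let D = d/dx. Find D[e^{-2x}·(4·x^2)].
8 x \left(1 - x\right) e^{- 2 x}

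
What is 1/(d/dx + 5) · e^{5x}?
\frac{e^{5 x}}{10}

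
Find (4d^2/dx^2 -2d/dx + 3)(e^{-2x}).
23 e^{- 2 x}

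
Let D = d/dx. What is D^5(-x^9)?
- 15120 x^{4}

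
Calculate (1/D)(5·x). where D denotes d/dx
\frac{5 x^{2}}{2}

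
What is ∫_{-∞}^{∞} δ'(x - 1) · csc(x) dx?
\cot{\left(1 \right)} \csc{\left(1 \right)}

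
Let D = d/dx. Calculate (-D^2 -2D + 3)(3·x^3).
9 x \left(x^{2} - 2 x - 2\right)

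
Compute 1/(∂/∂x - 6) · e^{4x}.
- \frac{e^{4 x}}{2}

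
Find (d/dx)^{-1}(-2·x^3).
- \frac{x^{4}}{2}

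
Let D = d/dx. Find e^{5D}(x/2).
\frac{x}{2} + \frac{5}{2}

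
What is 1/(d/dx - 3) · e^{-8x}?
- \frac{e^{- 8 x}}{11}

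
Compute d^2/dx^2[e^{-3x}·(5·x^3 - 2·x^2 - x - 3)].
\left(45 x^{3} - 108 x^{2} + 45 x - 25\right) e^{- 3 x}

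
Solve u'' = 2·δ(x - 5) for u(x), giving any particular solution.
|x - 5|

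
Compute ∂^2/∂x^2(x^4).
12 x^{2}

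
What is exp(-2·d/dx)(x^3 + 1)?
x^{3} - 6 x^{2} + 12 x - 7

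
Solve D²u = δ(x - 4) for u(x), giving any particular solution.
\frac{|x - 4|}{2}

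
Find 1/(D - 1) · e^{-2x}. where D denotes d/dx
- \frac{e^{- 2 x}}{3}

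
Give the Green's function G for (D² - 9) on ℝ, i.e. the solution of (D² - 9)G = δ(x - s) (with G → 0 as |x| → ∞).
-\frac{e^{-3|x-s|}}{6}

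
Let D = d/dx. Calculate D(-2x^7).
- 14 x^{6}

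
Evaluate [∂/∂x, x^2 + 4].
2 x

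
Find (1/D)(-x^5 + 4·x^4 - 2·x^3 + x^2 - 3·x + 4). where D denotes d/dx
- \frac{x^{6}}{6} + \frac{4 x^{5}}{5} - \frac{x^{4}}{2} + \frac{x^{3}}{3} - \frac{3 x^{2}}{2} + 4 x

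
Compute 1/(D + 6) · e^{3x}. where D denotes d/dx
\frac{e^{3 x}}{9}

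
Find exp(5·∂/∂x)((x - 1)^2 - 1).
x^{2} + 8 x + 15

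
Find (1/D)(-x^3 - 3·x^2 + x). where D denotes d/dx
- \frac{x^{4}}{4} - x^{3} + \frac{x^{2}}{2}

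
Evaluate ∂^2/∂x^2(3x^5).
60 x^{3}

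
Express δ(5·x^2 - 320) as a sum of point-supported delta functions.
\frac{\delta(x - 8) + \delta(x + 8)}{80}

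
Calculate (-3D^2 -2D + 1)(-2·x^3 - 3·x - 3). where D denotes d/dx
- 2 x^{3} + 12 x^{2} + 33 x + 3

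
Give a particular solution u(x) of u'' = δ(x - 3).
\frac{|x - 3|}{2}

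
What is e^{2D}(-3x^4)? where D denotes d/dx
- 3 x^{4} - 24 x^{3} - 72 x^{2} - 96 x - 48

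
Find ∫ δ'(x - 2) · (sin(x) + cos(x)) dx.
- \cos{\left(2 \right)} + \sin{\left(2 \right)}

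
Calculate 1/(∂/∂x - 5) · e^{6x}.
e^{6 x}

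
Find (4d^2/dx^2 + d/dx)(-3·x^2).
- 6 x - 24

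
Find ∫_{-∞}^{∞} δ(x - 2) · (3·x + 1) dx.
7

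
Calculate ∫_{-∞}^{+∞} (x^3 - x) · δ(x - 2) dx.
6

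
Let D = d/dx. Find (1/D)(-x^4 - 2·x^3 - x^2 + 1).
- \frac{x^{5}}{5} - \frac{x^{4}}{2} - \frac{x^{3}}{3} + x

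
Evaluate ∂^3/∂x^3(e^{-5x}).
- 125 e^{- 5 x}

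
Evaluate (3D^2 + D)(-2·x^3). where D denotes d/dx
6 x \left(- x - 6\right)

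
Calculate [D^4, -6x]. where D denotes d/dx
-24D^{3}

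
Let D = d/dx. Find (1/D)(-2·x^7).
- \frac{x^{8}}{4}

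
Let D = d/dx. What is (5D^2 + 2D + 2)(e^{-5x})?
117 e^{- 5 x}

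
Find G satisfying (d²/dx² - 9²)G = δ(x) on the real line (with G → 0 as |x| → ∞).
-\frac{e^{-9|x|}}{18}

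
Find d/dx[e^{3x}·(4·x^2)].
4 x \left(3 x + 2\right) e^{3 x}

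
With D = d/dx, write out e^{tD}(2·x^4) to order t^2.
2 x^{2} \left(6 t^{2} + 4 t x + x^{2}\right)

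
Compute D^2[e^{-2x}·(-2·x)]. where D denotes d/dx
8 \left(1 - x\right) e^{- 2 x}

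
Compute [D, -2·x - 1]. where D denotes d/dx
-2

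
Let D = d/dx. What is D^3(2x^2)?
0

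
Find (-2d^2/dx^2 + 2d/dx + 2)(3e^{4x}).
- 66 e^{4 x}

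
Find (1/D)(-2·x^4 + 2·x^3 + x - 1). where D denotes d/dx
- \frac{2 x^{5}}{5} + \frac{x^{4}}{2} + \frac{x^{2}}{2} - x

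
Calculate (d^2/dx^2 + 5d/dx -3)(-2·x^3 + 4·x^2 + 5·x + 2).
6 x^{3} - 42 x^{2} + 13 x + 27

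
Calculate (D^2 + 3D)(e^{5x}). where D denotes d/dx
40 e^{5 x}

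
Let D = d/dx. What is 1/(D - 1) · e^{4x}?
\frac{e^{4 x}}{3}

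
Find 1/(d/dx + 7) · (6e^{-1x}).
e^{- x}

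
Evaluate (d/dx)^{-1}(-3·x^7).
- \frac{3 x^{8}}{8}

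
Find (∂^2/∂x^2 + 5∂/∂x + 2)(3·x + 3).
6 x + 21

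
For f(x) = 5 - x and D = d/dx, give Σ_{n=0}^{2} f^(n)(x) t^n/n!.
- t - x + 5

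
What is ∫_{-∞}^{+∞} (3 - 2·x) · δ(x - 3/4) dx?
\frac{3}{2}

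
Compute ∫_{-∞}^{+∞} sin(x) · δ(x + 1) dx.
- \sin{\left(1 \right)}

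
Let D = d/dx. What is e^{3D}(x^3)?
x^{3} + 9 x^{2} + 27 x + 27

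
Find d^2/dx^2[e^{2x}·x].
4 \left(x + 1\right) e^{2 x}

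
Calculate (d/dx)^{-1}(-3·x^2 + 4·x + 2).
- x^{3} + 2 x^{2} + 2 x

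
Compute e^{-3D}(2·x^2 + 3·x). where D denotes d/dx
2 x^{2} - 9 x + 9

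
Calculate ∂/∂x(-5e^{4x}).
- 20 e^{4 x}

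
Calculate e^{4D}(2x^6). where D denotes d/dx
2 x^{6} + 48 x^{5} + 480 x^{4} + 2560 x^{3} + 7680 x^{2} + 12288 x + 8192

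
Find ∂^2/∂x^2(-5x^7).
- 210 x^{5}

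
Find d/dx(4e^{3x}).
12 e^{3 x}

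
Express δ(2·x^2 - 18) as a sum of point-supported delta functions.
\frac{\delta(x - 3) + \delta(x + 3)}{12}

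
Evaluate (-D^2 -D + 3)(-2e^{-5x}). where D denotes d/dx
34 e^{- 5 x}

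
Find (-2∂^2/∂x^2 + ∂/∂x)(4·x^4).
16 x^{2} \left(x - 6\right)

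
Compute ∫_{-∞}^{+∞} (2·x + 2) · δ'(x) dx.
-2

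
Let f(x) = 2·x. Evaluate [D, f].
2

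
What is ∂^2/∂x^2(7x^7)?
294 x^{5}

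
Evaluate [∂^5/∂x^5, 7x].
35\frac{d^{4}}{dx^{4}}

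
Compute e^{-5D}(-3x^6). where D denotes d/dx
- 3 x^{6} + 90 x^{5} - 1125 x^{4} + 7500 x^{3} - 28125 x^{2} + 56250 x - 46875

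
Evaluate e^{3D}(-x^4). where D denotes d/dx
- x^{4} - 12 x^{3} - 54 x^{2} - 108 x - 81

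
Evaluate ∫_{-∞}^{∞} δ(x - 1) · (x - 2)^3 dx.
-1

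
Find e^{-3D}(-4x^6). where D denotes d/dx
- 4 x^{6} + 72 x^{5} - 540 x^{4} + 2160 x^{3} - 4860 x^{2} + 5832 x - 2916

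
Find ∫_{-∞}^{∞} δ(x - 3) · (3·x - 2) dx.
7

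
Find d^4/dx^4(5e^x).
5 e^{x}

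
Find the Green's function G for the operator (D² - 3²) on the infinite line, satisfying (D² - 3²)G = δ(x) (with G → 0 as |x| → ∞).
-\frac{e^{-3|x|}}{6}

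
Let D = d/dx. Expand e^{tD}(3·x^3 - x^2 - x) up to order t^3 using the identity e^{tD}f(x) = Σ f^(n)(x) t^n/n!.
3 t^{3} + t^{2} \left(9 x - 1\right) - t \left(- 9 x^{2} + 2 x + 1\right) + 3 x^{3} - x^{2} - x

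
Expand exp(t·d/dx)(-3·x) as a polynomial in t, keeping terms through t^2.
- 3 t - 3 x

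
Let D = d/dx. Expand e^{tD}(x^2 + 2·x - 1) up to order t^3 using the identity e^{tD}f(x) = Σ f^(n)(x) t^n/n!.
t^{2} + 2 t \left(x + 1\right) + x^{2} + 2 x - 1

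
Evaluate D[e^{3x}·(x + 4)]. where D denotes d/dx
\left(3 x + 13\right) e^{3 x}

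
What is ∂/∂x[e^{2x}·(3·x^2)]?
6 x \left(x + 1\right) e^{2 x}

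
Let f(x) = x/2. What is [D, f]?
\frac{1}{2}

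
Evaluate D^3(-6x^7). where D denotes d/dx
- 1260 x^{4}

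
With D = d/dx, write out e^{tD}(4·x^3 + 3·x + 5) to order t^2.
12 t^{2} x + 3 t \left(4 x^{2} + 1\right) + 4 x^{3} + 3 x + 5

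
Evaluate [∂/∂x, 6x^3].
18 x^{2}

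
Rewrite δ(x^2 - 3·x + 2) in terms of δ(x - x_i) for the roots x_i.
\frac{\delta(x - 2) + \delta(x - 1)}{1}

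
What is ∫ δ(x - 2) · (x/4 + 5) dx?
\frac{11}{2}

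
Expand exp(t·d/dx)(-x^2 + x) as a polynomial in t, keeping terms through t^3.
- t^{2} - t \left(2 x - 1\right) - x^{2} + x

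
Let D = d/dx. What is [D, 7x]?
7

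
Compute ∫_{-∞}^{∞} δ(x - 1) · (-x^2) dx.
-1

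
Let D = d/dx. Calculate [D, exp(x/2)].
\frac{e^{\frac{x}{2}}}{2}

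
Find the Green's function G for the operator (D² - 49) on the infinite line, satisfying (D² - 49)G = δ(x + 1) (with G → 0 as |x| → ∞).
-\frac{e^{-7|x + 1|}}{14}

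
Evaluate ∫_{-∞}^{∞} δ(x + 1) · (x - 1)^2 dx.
4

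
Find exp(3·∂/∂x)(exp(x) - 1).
e^{x + 3} - 1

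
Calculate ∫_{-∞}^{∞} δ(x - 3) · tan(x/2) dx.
\tan{\left(\frac{3}{2} \right)}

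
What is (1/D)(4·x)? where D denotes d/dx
2 x^{2}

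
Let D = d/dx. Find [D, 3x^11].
33 x^{10}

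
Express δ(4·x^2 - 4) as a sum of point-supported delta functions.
\frac{\delta(x - 1) + \delta(x + 1)}{8}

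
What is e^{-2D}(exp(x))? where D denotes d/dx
e^{x - 2}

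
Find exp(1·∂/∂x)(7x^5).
7 x^{5} + 35 x^{4} + 70 x^{3} + 70 x^{2} + 35 x + 7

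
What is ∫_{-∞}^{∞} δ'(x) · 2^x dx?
- \log{\left(2 \right)}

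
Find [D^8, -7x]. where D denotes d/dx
-56D^{7}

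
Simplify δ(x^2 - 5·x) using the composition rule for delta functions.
\frac{\delta(x - 5) + \delta(x)}{5}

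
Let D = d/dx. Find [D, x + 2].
1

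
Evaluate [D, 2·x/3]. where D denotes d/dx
\frac{2}{3}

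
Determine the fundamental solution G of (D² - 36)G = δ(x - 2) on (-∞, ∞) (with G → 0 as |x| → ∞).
-\frac{e^{-6|x - 2|}}{12}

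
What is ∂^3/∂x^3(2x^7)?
420 x^{4}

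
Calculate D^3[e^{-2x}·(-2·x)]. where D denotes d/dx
8 \left(2 x - 3\right) e^{- 2 x}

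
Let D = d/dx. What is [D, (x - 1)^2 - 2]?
2 x - 2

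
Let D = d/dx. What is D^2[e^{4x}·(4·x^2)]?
\left(64 x^{2} + 64 x + 8\right) e^{4 x}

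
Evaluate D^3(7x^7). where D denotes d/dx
1470 x^{4}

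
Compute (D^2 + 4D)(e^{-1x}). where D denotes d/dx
- 3 e^{- x}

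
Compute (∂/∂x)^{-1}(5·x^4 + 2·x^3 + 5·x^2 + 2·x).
x^{5} + \frac{x^{4}}{2} + \frac{5 x^{3}}{3} + x^{2}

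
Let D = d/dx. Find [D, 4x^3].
12 x^{2}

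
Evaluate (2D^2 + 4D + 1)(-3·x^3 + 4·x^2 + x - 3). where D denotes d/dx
- 3 x^{3} - 32 x^{2} - 3 x + 17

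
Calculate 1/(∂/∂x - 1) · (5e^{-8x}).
- \frac{5 e^{- 8 x}}{9}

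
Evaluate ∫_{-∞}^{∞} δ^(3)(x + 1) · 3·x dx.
0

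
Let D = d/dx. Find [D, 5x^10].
50 x^{9}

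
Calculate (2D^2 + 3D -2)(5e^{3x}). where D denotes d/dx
125 e^{3 x}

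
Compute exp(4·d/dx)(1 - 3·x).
- 3 x - 11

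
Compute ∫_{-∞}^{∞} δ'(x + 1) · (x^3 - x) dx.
-2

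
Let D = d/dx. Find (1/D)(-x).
- \frac{x^{2}}{2}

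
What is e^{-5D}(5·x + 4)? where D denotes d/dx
5 x - 21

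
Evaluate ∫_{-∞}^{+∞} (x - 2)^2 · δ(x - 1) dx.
1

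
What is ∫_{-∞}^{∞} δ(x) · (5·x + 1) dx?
1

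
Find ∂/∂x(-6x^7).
- 42 x^{6}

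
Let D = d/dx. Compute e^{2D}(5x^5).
5 x^{5} + 50 x^{4} + 200 x^{3} + 400 x^{2} + 400 x + 160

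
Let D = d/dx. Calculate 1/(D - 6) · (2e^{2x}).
- \frac{e^{2 x}}{2}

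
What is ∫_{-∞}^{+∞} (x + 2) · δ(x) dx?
2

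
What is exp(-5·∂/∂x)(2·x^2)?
2 x^{2} - 20 x + 50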